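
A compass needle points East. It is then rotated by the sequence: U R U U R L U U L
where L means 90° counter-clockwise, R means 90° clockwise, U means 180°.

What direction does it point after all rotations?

Answer: Final heading: West

Derivation:
Start: East
  U (U-turn (180°)) -> West
  R (right (90° clockwise)) -> North
  U (U-turn (180°)) -> South
  U (U-turn (180°)) -> North
  R (right (90° clockwise)) -> East
  L (left (90° counter-clockwise)) -> North
  U (U-turn (180°)) -> South
  U (U-turn (180°)) -> North
  L (left (90° counter-clockwise)) -> West
Final: West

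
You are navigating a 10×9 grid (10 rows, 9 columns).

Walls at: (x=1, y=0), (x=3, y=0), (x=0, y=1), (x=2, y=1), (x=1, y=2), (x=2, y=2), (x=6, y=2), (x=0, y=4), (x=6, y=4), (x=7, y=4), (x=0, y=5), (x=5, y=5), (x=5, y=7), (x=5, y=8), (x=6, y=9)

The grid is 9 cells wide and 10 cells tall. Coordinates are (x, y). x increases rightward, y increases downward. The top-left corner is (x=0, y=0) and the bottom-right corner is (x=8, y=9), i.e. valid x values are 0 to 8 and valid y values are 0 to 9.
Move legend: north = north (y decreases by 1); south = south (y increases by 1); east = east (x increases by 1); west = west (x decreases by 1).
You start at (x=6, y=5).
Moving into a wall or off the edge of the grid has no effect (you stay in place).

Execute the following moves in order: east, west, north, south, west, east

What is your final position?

Answer: Final position: (x=6, y=6)

Derivation:
Start: (x=6, y=5)
  east (east): (x=6, y=5) -> (x=7, y=5)
  west (west): (x=7, y=5) -> (x=6, y=5)
  north (north): blocked, stay at (x=6, y=5)
  south (south): (x=6, y=5) -> (x=6, y=6)
  west (west): (x=6, y=6) -> (x=5, y=6)
  east (east): (x=5, y=6) -> (x=6, y=6)
Final: (x=6, y=6)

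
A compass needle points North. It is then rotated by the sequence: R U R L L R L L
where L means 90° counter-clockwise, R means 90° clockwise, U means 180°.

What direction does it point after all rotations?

Start: North
  R (right (90° clockwise)) -> East
  U (U-turn (180°)) -> West
  R (right (90° clockwise)) -> North
  L (left (90° counter-clockwise)) -> West
  L (left (90° counter-clockwise)) -> South
  R (right (90° clockwise)) -> West
  L (left (90° counter-clockwise)) -> South
  L (left (90° counter-clockwise)) -> East
Final: East

Answer: Final heading: East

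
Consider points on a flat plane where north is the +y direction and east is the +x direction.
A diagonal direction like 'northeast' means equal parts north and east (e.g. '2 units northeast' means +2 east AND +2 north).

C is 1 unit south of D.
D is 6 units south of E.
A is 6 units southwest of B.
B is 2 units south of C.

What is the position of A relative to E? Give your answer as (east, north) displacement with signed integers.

Answer: A is at (east=-6, north=-15) relative to E.

Derivation:
Place E at the origin (east=0, north=0).
  D is 6 units south of E: delta (east=+0, north=-6); D at (east=0, north=-6).
  C is 1 unit south of D: delta (east=+0, north=-1); C at (east=0, north=-7).
  B is 2 units south of C: delta (east=+0, north=-2); B at (east=0, north=-9).
  A is 6 units southwest of B: delta (east=-6, north=-6); A at (east=-6, north=-15).
Therefore A relative to E: (east=-6, north=-15).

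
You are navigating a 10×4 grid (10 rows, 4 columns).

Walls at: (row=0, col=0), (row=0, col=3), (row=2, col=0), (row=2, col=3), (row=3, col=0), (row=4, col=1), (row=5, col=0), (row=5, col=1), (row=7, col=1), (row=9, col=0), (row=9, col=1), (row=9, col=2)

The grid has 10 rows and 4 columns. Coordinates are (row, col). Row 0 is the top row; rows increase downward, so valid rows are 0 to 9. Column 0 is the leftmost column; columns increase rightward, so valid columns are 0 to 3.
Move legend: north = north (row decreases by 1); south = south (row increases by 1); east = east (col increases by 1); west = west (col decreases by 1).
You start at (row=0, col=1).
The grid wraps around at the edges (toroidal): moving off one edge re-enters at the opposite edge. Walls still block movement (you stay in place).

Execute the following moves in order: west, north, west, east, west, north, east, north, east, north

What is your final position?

Answer: Final position: (row=0, col=2)

Derivation:
Start: (row=0, col=1)
  west (west): blocked, stay at (row=0, col=1)
  north (north): blocked, stay at (row=0, col=1)
  west (west): blocked, stay at (row=0, col=1)
  east (east): (row=0, col=1) -> (row=0, col=2)
  west (west): (row=0, col=2) -> (row=0, col=1)
  north (north): blocked, stay at (row=0, col=1)
  east (east): (row=0, col=1) -> (row=0, col=2)
  north (north): blocked, stay at (row=0, col=2)
  east (east): blocked, stay at (row=0, col=2)
  north (north): blocked, stay at (row=0, col=2)
Final: (row=0, col=2)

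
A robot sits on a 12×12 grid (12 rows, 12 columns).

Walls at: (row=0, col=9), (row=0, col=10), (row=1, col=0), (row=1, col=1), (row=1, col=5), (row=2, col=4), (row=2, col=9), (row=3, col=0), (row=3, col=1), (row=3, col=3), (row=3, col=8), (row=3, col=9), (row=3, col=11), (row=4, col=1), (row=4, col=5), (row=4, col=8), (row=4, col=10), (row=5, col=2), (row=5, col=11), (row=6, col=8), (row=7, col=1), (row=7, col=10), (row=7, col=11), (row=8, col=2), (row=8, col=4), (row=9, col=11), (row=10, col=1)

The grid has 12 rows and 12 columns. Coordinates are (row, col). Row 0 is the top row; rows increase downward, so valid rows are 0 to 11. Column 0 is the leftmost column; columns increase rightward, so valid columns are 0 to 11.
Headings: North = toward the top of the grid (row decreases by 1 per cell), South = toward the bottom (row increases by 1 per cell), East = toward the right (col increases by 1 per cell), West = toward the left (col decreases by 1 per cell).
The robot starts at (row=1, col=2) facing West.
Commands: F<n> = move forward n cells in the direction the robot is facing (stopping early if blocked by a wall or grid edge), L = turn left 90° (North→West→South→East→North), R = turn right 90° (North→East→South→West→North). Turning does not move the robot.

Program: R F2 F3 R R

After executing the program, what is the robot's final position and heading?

Answer: Final position: (row=0, col=2), facing South

Derivation:
Start: (row=1, col=2), facing West
  R: turn right, now facing North
  F2: move forward 1/2 (blocked), now at (row=0, col=2)
  F3: move forward 0/3 (blocked), now at (row=0, col=2)
  R: turn right, now facing East
  R: turn right, now facing South
Final: (row=0, col=2), facing South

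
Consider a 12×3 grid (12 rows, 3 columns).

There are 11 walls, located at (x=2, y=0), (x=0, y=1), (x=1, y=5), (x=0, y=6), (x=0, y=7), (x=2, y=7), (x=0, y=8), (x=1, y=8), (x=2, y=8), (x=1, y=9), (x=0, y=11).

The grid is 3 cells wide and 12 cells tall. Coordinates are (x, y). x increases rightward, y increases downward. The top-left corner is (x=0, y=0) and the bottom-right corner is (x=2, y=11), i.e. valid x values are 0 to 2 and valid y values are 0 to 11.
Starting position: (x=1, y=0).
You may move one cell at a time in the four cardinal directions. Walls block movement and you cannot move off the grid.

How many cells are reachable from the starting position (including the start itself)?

Answer: Reachable cells: 18

Derivation:
BFS flood-fill from (x=1, y=0):
  Distance 0: (x=1, y=0)
  Distance 1: (x=0, y=0), (x=1, y=1)
  Distance 2: (x=2, y=1), (x=1, y=2)
  Distance 3: (x=0, y=2), (x=2, y=2), (x=1, y=3)
  Distance 4: (x=0, y=3), (x=2, y=3), (x=1, y=4)
  Distance 5: (x=0, y=4), (x=2, y=4)
  Distance 6: (x=0, y=5), (x=2, y=5)
  Distance 7: (x=2, y=6)
  Distance 8: (x=1, y=6)
  Distance 9: (x=1, y=7)
Total reachable: 18 (grid has 25 open cells total)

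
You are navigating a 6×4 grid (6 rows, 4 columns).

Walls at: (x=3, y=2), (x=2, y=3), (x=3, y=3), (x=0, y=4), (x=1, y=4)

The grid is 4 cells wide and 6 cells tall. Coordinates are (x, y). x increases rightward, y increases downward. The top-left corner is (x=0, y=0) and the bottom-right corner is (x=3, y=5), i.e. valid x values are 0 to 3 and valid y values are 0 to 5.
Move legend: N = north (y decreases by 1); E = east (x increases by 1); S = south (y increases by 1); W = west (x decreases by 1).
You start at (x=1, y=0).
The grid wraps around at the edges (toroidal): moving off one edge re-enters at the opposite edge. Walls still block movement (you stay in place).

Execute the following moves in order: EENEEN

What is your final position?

Start: (x=1, y=0)
  E (east): (x=1, y=0) -> (x=2, y=0)
  E (east): (x=2, y=0) -> (x=3, y=0)
  N (north): (x=3, y=0) -> (x=3, y=5)
  E (east): (x=3, y=5) -> (x=0, y=5)
  E (east): (x=0, y=5) -> (x=1, y=5)
  N (north): blocked, stay at (x=1, y=5)
Final: (x=1, y=5)

Answer: Final position: (x=1, y=5)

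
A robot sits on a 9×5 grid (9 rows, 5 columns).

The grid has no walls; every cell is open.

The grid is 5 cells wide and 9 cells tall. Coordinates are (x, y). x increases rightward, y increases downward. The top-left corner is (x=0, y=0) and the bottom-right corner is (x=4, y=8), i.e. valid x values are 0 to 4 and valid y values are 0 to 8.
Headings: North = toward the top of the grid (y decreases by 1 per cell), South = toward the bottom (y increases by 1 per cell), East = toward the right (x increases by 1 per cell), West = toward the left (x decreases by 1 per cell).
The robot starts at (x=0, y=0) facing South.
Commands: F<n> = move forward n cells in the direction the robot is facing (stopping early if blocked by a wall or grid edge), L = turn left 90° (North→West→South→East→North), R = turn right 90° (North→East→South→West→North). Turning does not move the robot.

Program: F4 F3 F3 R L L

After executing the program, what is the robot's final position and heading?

Start: (x=0, y=0), facing South
  F4: move forward 4, now at (x=0, y=4)
  F3: move forward 3, now at (x=0, y=7)
  F3: move forward 1/3 (blocked), now at (x=0, y=8)
  R: turn right, now facing West
  L: turn left, now facing South
  L: turn left, now facing East
Final: (x=0, y=8), facing East

Answer: Final position: (x=0, y=8), facing East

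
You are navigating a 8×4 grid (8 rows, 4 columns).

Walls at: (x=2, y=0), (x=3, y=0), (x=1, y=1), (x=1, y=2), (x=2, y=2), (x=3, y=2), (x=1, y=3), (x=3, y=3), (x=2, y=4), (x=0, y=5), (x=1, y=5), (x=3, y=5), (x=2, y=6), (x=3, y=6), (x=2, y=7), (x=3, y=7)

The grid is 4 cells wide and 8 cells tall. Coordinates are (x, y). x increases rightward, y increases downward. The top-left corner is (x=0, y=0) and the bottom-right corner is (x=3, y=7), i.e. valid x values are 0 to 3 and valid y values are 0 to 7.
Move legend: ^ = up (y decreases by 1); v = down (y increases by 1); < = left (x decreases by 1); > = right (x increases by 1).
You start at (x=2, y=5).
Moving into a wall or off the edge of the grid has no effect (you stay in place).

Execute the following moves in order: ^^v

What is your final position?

Start: (x=2, y=5)
  ^ (up): blocked, stay at (x=2, y=5)
  ^ (up): blocked, stay at (x=2, y=5)
  v (down): blocked, stay at (x=2, y=5)
Final: (x=2, y=5)

Answer: Final position: (x=2, y=5)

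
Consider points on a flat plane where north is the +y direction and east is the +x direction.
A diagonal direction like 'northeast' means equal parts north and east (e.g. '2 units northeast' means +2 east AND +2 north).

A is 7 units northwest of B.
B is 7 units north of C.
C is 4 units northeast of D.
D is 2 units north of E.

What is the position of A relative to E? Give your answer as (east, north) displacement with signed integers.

Answer: A is at (east=-3, north=20) relative to E.

Derivation:
Place E at the origin (east=0, north=0).
  D is 2 units north of E: delta (east=+0, north=+2); D at (east=0, north=2).
  C is 4 units northeast of D: delta (east=+4, north=+4); C at (east=4, north=6).
  B is 7 units north of C: delta (east=+0, north=+7); B at (east=4, north=13).
  A is 7 units northwest of B: delta (east=-7, north=+7); A at (east=-3, north=20).
Therefore A relative to E: (east=-3, north=20).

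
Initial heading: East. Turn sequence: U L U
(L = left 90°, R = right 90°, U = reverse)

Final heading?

Start: East
  U (U-turn (180°)) -> West
  L (left (90° counter-clockwise)) -> South
  U (U-turn (180°)) -> North
Final: North

Answer: Final heading: North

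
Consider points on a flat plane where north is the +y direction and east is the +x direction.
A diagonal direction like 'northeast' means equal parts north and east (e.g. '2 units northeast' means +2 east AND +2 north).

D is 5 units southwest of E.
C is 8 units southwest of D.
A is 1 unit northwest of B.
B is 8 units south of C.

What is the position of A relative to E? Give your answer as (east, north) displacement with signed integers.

Place E at the origin (east=0, north=0).
  D is 5 units southwest of E: delta (east=-5, north=-5); D at (east=-5, north=-5).
  C is 8 units southwest of D: delta (east=-8, north=-8); C at (east=-13, north=-13).
  B is 8 units south of C: delta (east=+0, north=-8); B at (east=-13, north=-21).
  A is 1 unit northwest of B: delta (east=-1, north=+1); A at (east=-14, north=-20).
Therefore A relative to E: (east=-14, north=-20).

Answer: A is at (east=-14, north=-20) relative to E.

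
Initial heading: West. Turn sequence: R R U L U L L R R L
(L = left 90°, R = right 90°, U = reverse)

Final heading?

Start: West
  R (right (90° clockwise)) -> North
  R (right (90° clockwise)) -> East
  U (U-turn (180°)) -> West
  L (left (90° counter-clockwise)) -> South
  U (U-turn (180°)) -> North
  L (left (90° counter-clockwise)) -> West
  L (left (90° counter-clockwise)) -> South
  R (right (90° clockwise)) -> West
  R (right (90° clockwise)) -> North
  L (left (90° counter-clockwise)) -> West
Final: West

Answer: Final heading: West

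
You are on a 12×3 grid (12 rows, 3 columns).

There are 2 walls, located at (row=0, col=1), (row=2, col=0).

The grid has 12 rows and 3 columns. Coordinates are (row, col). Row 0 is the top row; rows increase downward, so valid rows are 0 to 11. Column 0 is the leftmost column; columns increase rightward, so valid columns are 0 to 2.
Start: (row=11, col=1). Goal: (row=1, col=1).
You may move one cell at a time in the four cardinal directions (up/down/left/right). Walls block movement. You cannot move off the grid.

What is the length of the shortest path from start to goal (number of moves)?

Answer: Shortest path length: 10

Derivation:
BFS from (row=11, col=1) until reaching (row=1, col=1):
  Distance 0: (row=11, col=1)
  Distance 1: (row=10, col=1), (row=11, col=0), (row=11, col=2)
  Distance 2: (row=9, col=1), (row=10, col=0), (row=10, col=2)
  Distance 3: (row=8, col=1), (row=9, col=0), (row=9, col=2)
  Distance 4: (row=7, col=1), (row=8, col=0), (row=8, col=2)
  Distance 5: (row=6, col=1), (row=7, col=0), (row=7, col=2)
  Distance 6: (row=5, col=1), (row=6, col=0), (row=6, col=2)
  Distance 7: (row=4, col=1), (row=5, col=0), (row=5, col=2)
  Distance 8: (row=3, col=1), (row=4, col=0), (row=4, col=2)
  Distance 9: (row=2, col=1), (row=3, col=0), (row=3, col=2)
  Distance 10: (row=1, col=1), (row=2, col=2)  <- goal reached here
One shortest path (10 moves): (row=11, col=1) -> (row=10, col=1) -> (row=9, col=1) -> (row=8, col=1) -> (row=7, col=1) -> (row=6, col=1) -> (row=5, col=1) -> (row=4, col=1) -> (row=3, col=1) -> (row=2, col=1) -> (row=1, col=1)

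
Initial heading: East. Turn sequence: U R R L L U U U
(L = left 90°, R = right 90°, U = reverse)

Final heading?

Answer: Final heading: East

Derivation:
Start: East
  U (U-turn (180°)) -> West
  R (right (90° clockwise)) -> North
  R (right (90° clockwise)) -> East
  L (left (90° counter-clockwise)) -> North
  L (left (90° counter-clockwise)) -> West
  U (U-turn (180°)) -> East
  U (U-turn (180°)) -> West
  U (U-turn (180°)) -> East
Final: East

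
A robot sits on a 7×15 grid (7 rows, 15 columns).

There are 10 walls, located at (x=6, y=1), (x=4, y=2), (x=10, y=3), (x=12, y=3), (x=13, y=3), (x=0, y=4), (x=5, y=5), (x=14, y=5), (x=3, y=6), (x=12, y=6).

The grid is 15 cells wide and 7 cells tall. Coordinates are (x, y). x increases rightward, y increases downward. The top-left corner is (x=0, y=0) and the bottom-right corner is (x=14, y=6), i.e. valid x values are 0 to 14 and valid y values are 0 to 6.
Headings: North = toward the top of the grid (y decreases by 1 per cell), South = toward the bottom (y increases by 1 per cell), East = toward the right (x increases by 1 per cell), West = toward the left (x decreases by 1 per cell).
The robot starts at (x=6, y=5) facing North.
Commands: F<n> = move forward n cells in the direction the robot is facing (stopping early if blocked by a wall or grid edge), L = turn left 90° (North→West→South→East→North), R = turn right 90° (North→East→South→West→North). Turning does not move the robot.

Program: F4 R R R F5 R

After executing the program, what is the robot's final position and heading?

Answer: Final position: (x=5, y=2), facing North

Derivation:
Start: (x=6, y=5), facing North
  F4: move forward 3/4 (blocked), now at (x=6, y=2)
  R: turn right, now facing East
  R: turn right, now facing South
  R: turn right, now facing West
  F5: move forward 1/5 (blocked), now at (x=5, y=2)
  R: turn right, now facing North
Final: (x=5, y=2), facing North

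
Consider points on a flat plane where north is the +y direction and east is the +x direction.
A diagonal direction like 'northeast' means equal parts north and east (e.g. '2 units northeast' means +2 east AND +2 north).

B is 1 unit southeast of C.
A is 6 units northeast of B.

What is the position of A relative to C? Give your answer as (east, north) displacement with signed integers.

Answer: A is at (east=7, north=5) relative to C.

Derivation:
Place C at the origin (east=0, north=0).
  B is 1 unit southeast of C: delta (east=+1, north=-1); B at (east=1, north=-1).
  A is 6 units northeast of B: delta (east=+6, north=+6); A at (east=7, north=5).
Therefore A relative to C: (east=7, north=5).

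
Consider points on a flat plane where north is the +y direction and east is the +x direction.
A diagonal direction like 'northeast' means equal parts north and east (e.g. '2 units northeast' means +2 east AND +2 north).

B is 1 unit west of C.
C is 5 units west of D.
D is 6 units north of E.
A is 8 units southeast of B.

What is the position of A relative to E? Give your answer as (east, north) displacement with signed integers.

Place E at the origin (east=0, north=0).
  D is 6 units north of E: delta (east=+0, north=+6); D at (east=0, north=6).
  C is 5 units west of D: delta (east=-5, north=+0); C at (east=-5, north=6).
  B is 1 unit west of C: delta (east=-1, north=+0); B at (east=-6, north=6).
  A is 8 units southeast of B: delta (east=+8, north=-8); A at (east=2, north=-2).
Therefore A relative to E: (east=2, north=-2).

Answer: A is at (east=2, north=-2) relative to E.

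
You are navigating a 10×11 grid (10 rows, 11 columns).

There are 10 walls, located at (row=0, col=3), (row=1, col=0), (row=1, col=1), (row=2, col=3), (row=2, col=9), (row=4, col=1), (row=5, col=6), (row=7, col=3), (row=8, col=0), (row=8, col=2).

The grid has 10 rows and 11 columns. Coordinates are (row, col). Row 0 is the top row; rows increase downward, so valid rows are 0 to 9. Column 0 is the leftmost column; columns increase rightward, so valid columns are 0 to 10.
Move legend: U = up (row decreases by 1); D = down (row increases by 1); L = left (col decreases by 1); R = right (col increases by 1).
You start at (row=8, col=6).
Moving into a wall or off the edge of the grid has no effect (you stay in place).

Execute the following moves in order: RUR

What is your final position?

Start: (row=8, col=6)
  R (right): (row=8, col=6) -> (row=8, col=7)
  U (up): (row=8, col=7) -> (row=7, col=7)
  R (right): (row=7, col=7) -> (row=7, col=8)
Final: (row=7, col=8)

Answer: Final position: (row=7, col=8)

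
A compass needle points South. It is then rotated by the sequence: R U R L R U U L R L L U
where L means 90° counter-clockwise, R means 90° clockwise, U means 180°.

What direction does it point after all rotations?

Answer: Final heading: South

Derivation:
Start: South
  R (right (90° clockwise)) -> West
  U (U-turn (180°)) -> East
  R (right (90° clockwise)) -> South
  L (left (90° counter-clockwise)) -> East
  R (right (90° clockwise)) -> South
  U (U-turn (180°)) -> North
  U (U-turn (180°)) -> South
  L (left (90° counter-clockwise)) -> East
  R (right (90° clockwise)) -> South
  L (left (90° counter-clockwise)) -> East
  L (left (90° counter-clockwise)) -> North
  U (U-turn (180°)) -> South
Final: South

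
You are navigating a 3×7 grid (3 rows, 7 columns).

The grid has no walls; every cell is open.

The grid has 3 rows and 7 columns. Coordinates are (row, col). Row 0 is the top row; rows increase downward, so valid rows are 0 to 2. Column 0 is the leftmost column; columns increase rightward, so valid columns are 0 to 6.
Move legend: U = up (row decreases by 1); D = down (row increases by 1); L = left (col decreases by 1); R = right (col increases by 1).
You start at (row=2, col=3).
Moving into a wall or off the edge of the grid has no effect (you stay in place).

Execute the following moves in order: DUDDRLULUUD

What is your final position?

Answer: Final position: (row=1, col=2)

Derivation:
Start: (row=2, col=3)
  D (down): blocked, stay at (row=2, col=3)
  U (up): (row=2, col=3) -> (row=1, col=3)
  D (down): (row=1, col=3) -> (row=2, col=3)
  D (down): blocked, stay at (row=2, col=3)
  R (right): (row=2, col=3) -> (row=2, col=4)
  L (left): (row=2, col=4) -> (row=2, col=3)
  U (up): (row=2, col=3) -> (row=1, col=3)
  L (left): (row=1, col=3) -> (row=1, col=2)
  U (up): (row=1, col=2) -> (row=0, col=2)
  U (up): blocked, stay at (row=0, col=2)
  D (down): (row=0, col=2) -> (row=1, col=2)
Final: (row=1, col=2)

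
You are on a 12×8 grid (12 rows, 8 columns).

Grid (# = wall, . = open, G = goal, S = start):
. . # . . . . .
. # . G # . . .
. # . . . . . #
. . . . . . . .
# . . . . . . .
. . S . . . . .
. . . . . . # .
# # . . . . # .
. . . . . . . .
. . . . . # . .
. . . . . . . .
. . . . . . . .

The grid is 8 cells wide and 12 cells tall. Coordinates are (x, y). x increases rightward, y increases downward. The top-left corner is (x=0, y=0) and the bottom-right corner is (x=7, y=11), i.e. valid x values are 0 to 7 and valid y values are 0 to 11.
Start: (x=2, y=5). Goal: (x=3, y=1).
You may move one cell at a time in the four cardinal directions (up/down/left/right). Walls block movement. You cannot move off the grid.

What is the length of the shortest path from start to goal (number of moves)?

Answer: Shortest path length: 5

Derivation:
BFS from (x=2, y=5) until reaching (x=3, y=1):
  Distance 0: (x=2, y=5)
  Distance 1: (x=2, y=4), (x=1, y=5), (x=3, y=5), (x=2, y=6)
  Distance 2: (x=2, y=3), (x=1, y=4), (x=3, y=4), (x=0, y=5), (x=4, y=5), (x=1, y=6), (x=3, y=6), (x=2, y=7)
  Distance 3: (x=2, y=2), (x=1, y=3), (x=3, y=3), (x=4, y=4), (x=5, y=5), (x=0, y=6), (x=4, y=6), (x=3, y=7), (x=2, y=8)
  Distance 4: (x=2, y=1), (x=3, y=2), (x=0, y=3), (x=4, y=3), (x=5, y=4), (x=6, y=5), (x=5, y=6), (x=4, y=7), (x=1, y=8), (x=3, y=8), (x=2, y=9)
  Distance 5: (x=3, y=1), (x=0, y=2), (x=4, y=2), (x=5, y=3), (x=6, y=4), (x=7, y=5), (x=5, y=7), (x=0, y=8), (x=4, y=8), (x=1, y=9), (x=3, y=9), (x=2, y=10)  <- goal reached here
One shortest path (5 moves): (x=2, y=5) -> (x=3, y=5) -> (x=3, y=4) -> (x=3, y=3) -> (x=3, y=2) -> (x=3, y=1)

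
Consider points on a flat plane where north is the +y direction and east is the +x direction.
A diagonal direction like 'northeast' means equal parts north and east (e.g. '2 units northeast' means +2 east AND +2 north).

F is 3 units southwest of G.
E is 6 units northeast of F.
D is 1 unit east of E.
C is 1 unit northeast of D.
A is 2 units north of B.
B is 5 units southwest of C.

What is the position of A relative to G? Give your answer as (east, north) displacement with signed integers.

Place G at the origin (east=0, north=0).
  F is 3 units southwest of G: delta (east=-3, north=-3); F at (east=-3, north=-3).
  E is 6 units northeast of F: delta (east=+6, north=+6); E at (east=3, north=3).
  D is 1 unit east of E: delta (east=+1, north=+0); D at (east=4, north=3).
  C is 1 unit northeast of D: delta (east=+1, north=+1); C at (east=5, north=4).
  B is 5 units southwest of C: delta (east=-5, north=-5); B at (east=0, north=-1).
  A is 2 units north of B: delta (east=+0, north=+2); A at (east=0, north=1).
Therefore A relative to G: (east=0, north=1).

Answer: A is at (east=0, north=1) relative to G.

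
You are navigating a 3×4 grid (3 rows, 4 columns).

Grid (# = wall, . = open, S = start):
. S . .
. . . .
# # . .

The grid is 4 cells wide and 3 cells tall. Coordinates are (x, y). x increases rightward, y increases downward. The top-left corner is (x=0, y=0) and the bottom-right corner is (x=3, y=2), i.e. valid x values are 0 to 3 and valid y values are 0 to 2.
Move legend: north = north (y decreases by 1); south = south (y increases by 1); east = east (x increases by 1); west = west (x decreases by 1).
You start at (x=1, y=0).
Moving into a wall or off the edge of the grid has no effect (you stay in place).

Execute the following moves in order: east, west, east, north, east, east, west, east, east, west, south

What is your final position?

Answer: Final position: (x=2, y=1)

Derivation:
Start: (x=1, y=0)
  east (east): (x=1, y=0) -> (x=2, y=0)
  west (west): (x=2, y=0) -> (x=1, y=0)
  east (east): (x=1, y=0) -> (x=2, y=0)
  north (north): blocked, stay at (x=2, y=0)
  east (east): (x=2, y=0) -> (x=3, y=0)
  east (east): blocked, stay at (x=3, y=0)
  west (west): (x=3, y=0) -> (x=2, y=0)
  east (east): (x=2, y=0) -> (x=3, y=0)
  east (east): blocked, stay at (x=3, y=0)
  west (west): (x=3, y=0) -> (x=2, y=0)
  south (south): (x=2, y=0) -> (x=2, y=1)
Final: (x=2, y=1)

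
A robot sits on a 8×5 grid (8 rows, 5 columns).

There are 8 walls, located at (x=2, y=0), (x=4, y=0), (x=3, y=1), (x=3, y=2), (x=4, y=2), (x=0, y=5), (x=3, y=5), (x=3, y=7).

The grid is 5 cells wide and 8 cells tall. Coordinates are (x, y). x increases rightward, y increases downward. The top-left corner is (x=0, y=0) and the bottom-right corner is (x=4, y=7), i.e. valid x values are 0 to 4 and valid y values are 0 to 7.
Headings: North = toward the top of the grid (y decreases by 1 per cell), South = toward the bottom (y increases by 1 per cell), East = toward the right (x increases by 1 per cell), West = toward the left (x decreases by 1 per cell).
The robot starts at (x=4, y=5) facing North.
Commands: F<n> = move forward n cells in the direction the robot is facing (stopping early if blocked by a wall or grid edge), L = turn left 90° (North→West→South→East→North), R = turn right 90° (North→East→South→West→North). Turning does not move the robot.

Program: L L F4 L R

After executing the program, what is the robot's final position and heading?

Start: (x=4, y=5), facing North
  L: turn left, now facing West
  L: turn left, now facing South
  F4: move forward 2/4 (blocked), now at (x=4, y=7)
  L: turn left, now facing East
  R: turn right, now facing South
Final: (x=4, y=7), facing South

Answer: Final position: (x=4, y=7), facing South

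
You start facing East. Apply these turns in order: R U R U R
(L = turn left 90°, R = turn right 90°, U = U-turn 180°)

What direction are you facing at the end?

Start: East
  R (right (90° clockwise)) -> South
  U (U-turn (180°)) -> North
  R (right (90° clockwise)) -> East
  U (U-turn (180°)) -> West
  R (right (90° clockwise)) -> North
Final: North

Answer: Final heading: North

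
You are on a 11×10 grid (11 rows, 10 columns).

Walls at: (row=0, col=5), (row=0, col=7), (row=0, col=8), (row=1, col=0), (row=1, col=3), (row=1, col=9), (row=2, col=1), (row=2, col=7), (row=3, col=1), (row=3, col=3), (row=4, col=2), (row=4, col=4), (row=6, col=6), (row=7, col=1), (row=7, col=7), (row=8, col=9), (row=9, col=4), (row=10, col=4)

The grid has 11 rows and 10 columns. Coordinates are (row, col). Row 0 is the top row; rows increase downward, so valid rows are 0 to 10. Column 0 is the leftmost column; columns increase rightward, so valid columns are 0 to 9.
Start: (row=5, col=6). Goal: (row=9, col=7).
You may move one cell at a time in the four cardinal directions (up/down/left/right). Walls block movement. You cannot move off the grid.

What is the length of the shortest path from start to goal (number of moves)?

BFS from (row=5, col=6) until reaching (row=9, col=7):
  Distance 0: (row=5, col=6)
  Distance 1: (row=4, col=6), (row=5, col=5), (row=5, col=7)
  Distance 2: (row=3, col=6), (row=4, col=5), (row=4, col=7), (row=5, col=4), (row=5, col=8), (row=6, col=5), (row=6, col=7)
  Distance 3: (row=2, col=6), (row=3, col=5), (row=3, col=7), (row=4, col=8), (row=5, col=3), (row=5, col=9), (row=6, col=4), (row=6, col=8), (row=7, col=5)
  Distance 4: (row=1, col=6), (row=2, col=5), (row=3, col=4), (row=3, col=8), (row=4, col=3), (row=4, col=9), (row=5, col=2), (row=6, col=3), (row=6, col=9), (row=7, col=4), (row=7, col=6), (row=7, col=8), (row=8, col=5)
  Distance 5: (row=0, col=6), (row=1, col=5), (row=1, col=7), (row=2, col=4), (row=2, col=8), (row=3, col=9), (row=5, col=1), (row=6, col=2), (row=7, col=3), (row=7, col=9), (row=8, col=4), (row=8, col=6), (row=8, col=8), (row=9, col=5)
  Distance 6: (row=1, col=4), (row=1, col=8), (row=2, col=3), (row=2, col=9), (row=4, col=1), (row=5, col=0), (row=6, col=1), (row=7, col=2), (row=8, col=3), (row=8, col=7), (row=9, col=6), (row=9, col=8), (row=10, col=5)
  Distance 7: (row=0, col=4), (row=2, col=2), (row=4, col=0), (row=6, col=0), (row=8, col=2), (row=9, col=3), (row=9, col=7), (row=9, col=9), (row=10, col=6), (row=10, col=8)  <- goal reached here
One shortest path (7 moves): (row=5, col=6) -> (row=5, col=7) -> (row=5, col=8) -> (row=6, col=8) -> (row=7, col=8) -> (row=8, col=8) -> (row=8, col=7) -> (row=9, col=7)

Answer: Shortest path length: 7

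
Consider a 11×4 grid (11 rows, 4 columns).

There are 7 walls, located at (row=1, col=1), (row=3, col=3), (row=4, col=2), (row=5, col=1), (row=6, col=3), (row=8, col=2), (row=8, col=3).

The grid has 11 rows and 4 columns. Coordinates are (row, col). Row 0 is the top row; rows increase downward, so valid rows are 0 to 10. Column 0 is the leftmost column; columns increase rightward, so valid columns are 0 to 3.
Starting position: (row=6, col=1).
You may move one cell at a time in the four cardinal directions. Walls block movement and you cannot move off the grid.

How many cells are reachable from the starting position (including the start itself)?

BFS flood-fill from (row=6, col=1):
  Distance 0: (row=6, col=1)
  Distance 1: (row=6, col=0), (row=6, col=2), (row=7, col=1)
  Distance 2: (row=5, col=0), (row=5, col=2), (row=7, col=0), (row=7, col=2), (row=8, col=1)
  Distance 3: (row=4, col=0), (row=5, col=3), (row=7, col=3), (row=8, col=0), (row=9, col=1)
  Distance 4: (row=3, col=0), (row=4, col=1), (row=4, col=3), (row=9, col=0), (row=9, col=2), (row=10, col=1)
  Distance 5: (row=2, col=0), (row=3, col=1), (row=9, col=3), (row=10, col=0), (row=10, col=2)
  Distance 6: (row=1, col=0), (row=2, col=1), (row=3, col=2), (row=10, col=3)
  Distance 7: (row=0, col=0), (row=2, col=2)
  Distance 8: (row=0, col=1), (row=1, col=2), (row=2, col=3)
  Distance 9: (row=0, col=2), (row=1, col=3)
  Distance 10: (row=0, col=3)
Total reachable: 37 (grid has 37 open cells total)

Answer: Reachable cells: 37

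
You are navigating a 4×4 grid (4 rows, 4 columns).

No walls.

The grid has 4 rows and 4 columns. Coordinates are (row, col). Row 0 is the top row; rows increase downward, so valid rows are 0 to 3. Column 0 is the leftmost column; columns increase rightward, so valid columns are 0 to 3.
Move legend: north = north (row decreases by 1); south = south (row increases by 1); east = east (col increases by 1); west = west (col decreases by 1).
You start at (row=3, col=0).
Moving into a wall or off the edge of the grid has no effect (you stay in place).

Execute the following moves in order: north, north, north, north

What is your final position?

Start: (row=3, col=0)
  north (north): (row=3, col=0) -> (row=2, col=0)
  north (north): (row=2, col=0) -> (row=1, col=0)
  north (north): (row=1, col=0) -> (row=0, col=0)
  north (north): blocked, stay at (row=0, col=0)
Final: (row=0, col=0)

Answer: Final position: (row=0, col=0)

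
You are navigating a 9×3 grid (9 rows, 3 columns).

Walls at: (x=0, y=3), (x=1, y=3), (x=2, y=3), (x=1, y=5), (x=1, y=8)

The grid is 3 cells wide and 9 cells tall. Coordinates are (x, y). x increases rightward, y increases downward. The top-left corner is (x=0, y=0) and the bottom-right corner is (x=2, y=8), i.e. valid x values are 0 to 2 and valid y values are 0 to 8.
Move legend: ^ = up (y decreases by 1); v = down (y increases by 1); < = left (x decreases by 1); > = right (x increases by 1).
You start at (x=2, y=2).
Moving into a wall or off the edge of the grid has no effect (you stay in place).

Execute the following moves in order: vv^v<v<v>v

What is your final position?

Start: (x=2, y=2)
  v (down): blocked, stay at (x=2, y=2)
  v (down): blocked, stay at (x=2, y=2)
  ^ (up): (x=2, y=2) -> (x=2, y=1)
  v (down): (x=2, y=1) -> (x=2, y=2)
  < (left): (x=2, y=2) -> (x=1, y=2)
  v (down): blocked, stay at (x=1, y=2)
  < (left): (x=1, y=2) -> (x=0, y=2)
  v (down): blocked, stay at (x=0, y=2)
  > (right): (x=0, y=2) -> (x=1, y=2)
  v (down): blocked, stay at (x=1, y=2)
Final: (x=1, y=2)

Answer: Final position: (x=1, y=2)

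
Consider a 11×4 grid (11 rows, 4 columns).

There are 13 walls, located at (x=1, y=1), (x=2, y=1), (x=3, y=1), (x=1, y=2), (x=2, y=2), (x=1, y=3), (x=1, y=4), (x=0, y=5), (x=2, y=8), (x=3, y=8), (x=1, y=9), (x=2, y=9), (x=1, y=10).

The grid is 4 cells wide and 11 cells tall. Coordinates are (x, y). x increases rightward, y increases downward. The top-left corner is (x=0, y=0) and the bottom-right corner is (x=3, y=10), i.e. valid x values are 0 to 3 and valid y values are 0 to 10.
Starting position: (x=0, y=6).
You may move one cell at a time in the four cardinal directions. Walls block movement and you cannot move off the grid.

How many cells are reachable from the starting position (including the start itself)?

BFS flood-fill from (x=0, y=6):
  Distance 0: (x=0, y=6)
  Distance 1: (x=1, y=6), (x=0, y=7)
  Distance 2: (x=1, y=5), (x=2, y=6), (x=1, y=7), (x=0, y=8)
  Distance 3: (x=2, y=5), (x=3, y=6), (x=2, y=7), (x=1, y=8), (x=0, y=9)
  Distance 4: (x=2, y=4), (x=3, y=5), (x=3, y=7), (x=0, y=10)
  Distance 5: (x=2, y=3), (x=3, y=4)
  Distance 6: (x=3, y=3)
  Distance 7: (x=3, y=2)
Total reachable: 20 (grid has 31 open cells total)

Answer: Reachable cells: 20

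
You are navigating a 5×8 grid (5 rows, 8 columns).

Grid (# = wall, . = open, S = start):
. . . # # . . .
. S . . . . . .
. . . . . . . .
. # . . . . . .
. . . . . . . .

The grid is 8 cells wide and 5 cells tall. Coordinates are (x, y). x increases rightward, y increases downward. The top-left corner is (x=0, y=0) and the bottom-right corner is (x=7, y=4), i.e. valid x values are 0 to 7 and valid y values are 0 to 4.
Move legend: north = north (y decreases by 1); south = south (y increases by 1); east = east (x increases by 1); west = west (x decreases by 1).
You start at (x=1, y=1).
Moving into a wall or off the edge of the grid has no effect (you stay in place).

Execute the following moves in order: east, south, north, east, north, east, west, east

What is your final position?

Answer: Final position: (x=4, y=1)

Derivation:
Start: (x=1, y=1)
  east (east): (x=1, y=1) -> (x=2, y=1)
  south (south): (x=2, y=1) -> (x=2, y=2)
  north (north): (x=2, y=2) -> (x=2, y=1)
  east (east): (x=2, y=1) -> (x=3, y=1)
  north (north): blocked, stay at (x=3, y=1)
  east (east): (x=3, y=1) -> (x=4, y=1)
  west (west): (x=4, y=1) -> (x=3, y=1)
  east (east): (x=3, y=1) -> (x=4, y=1)
Final: (x=4, y=1)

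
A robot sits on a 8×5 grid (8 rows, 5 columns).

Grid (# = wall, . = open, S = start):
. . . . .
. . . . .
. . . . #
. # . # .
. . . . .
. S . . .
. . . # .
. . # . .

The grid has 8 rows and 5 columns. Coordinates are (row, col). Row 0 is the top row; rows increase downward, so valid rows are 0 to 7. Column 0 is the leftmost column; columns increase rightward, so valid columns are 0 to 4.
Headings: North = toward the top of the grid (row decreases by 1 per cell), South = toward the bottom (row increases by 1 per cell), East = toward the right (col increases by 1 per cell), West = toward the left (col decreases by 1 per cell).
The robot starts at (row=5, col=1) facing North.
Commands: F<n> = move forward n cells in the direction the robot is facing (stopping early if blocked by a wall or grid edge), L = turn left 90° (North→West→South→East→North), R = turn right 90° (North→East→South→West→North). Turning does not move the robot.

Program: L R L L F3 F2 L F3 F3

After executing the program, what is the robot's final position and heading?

Answer: Final position: (row=7, col=1), facing East

Derivation:
Start: (row=5, col=1), facing North
  L: turn left, now facing West
  R: turn right, now facing North
  L: turn left, now facing West
  L: turn left, now facing South
  F3: move forward 2/3 (blocked), now at (row=7, col=1)
  F2: move forward 0/2 (blocked), now at (row=7, col=1)
  L: turn left, now facing East
  F3: move forward 0/3 (blocked), now at (row=7, col=1)
  F3: move forward 0/3 (blocked), now at (row=7, col=1)
Final: (row=7, col=1), facing East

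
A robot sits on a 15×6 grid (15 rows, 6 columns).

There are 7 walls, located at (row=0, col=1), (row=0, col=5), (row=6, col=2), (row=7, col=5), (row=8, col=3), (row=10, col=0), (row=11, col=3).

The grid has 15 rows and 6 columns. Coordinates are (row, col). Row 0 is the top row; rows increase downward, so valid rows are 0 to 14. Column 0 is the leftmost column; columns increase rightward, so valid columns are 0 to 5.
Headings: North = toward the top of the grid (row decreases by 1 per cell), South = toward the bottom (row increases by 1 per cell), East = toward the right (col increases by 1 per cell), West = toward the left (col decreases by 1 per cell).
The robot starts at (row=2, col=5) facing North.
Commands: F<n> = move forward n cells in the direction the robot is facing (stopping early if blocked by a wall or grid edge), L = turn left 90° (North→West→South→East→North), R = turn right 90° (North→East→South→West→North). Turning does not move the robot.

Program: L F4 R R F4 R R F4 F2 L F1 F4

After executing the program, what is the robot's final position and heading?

Answer: Final position: (row=7, col=0), facing South

Derivation:
Start: (row=2, col=5), facing North
  L: turn left, now facing West
  F4: move forward 4, now at (row=2, col=1)
  R: turn right, now facing North
  R: turn right, now facing East
  F4: move forward 4, now at (row=2, col=5)
  R: turn right, now facing South
  R: turn right, now facing West
  F4: move forward 4, now at (row=2, col=1)
  F2: move forward 1/2 (blocked), now at (row=2, col=0)
  L: turn left, now facing South
  F1: move forward 1, now at (row=3, col=0)
  F4: move forward 4, now at (row=7, col=0)
Final: (row=7, col=0), facing South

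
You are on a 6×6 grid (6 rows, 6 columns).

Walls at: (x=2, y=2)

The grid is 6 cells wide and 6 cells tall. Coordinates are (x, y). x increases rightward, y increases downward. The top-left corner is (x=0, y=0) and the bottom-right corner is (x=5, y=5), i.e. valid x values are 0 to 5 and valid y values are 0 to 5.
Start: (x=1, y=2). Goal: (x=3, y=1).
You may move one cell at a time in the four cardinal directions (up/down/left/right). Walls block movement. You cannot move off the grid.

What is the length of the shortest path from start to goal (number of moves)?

BFS from (x=1, y=2) until reaching (x=3, y=1):
  Distance 0: (x=1, y=2)
  Distance 1: (x=1, y=1), (x=0, y=2), (x=1, y=3)
  Distance 2: (x=1, y=0), (x=0, y=1), (x=2, y=1), (x=0, y=3), (x=2, y=3), (x=1, y=4)
  Distance 3: (x=0, y=0), (x=2, y=0), (x=3, y=1), (x=3, y=3), (x=0, y=4), (x=2, y=4), (x=1, y=5)  <- goal reached here
One shortest path (3 moves): (x=1, y=2) -> (x=1, y=1) -> (x=2, y=1) -> (x=3, y=1)

Answer: Shortest path length: 3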